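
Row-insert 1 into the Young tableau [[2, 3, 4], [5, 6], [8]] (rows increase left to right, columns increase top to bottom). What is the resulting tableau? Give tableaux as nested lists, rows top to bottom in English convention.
In row 1, 1 replaces 2 (the leftmost entry greater than 1); 2 is bumped to row 2. In row 2, 2 replaces 5 (the leftmost entry greater than 2); 5 is bumped to row 3. In row 3, 5 replaces 8 (the leftmost entry greater than 5); 8 is bumped to row 4. 8 starts a new row 4. The new tableau is [[1, 3, 4], [2, 6], [5], [8]].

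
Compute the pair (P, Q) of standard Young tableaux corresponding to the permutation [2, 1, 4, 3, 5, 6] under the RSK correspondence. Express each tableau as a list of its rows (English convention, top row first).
Insert each entry of the permutation into P by Schensted row insertion, recording in Q the position of each new cell.

Insert 2: appended to row 1. P = [[2]].
Insert 1: 1 bumps 2 from row 1; 2 starts row 2. P = [[1], [2]].
Insert 4: appended to row 1. P = [[1, 4], [2]].
Insert 3: 3 bumps 4 from row 1; 4 appends to row 2. P = [[1, 3], [2, 4]].
Insert 5: appended to row 1. P = [[1, 3, 5], [2, 4]].
Insert 6: appended to row 1. P = [[1, 3, 5, 6], [2, 4]].

So P = [[1, 3, 5, 6], [2, 4]], Q = [[1, 3, 5, 6], [2, 4]].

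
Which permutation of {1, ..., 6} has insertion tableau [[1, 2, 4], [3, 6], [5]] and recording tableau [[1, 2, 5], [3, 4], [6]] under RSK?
Reverse the RSK construction: for i from n down to 1, find the cell of Q containing i, remove the entry at that cell from P, and reverse-bump it up through P; the value ejected from row 1 is w(i).

Step i=6: Q has 6 at row 3, column 1; remove 5 from row 3 of P and reverse-bump: 5 enters row 2 and ejects 3; 3 enters row 1 and ejects 2. So w(6) = 2. P is now [[1, 3, 4], [5, 6]].
Step i=5: Q has 5 at row 1, column 3; remove that cell from P, ejecting 4. So w(5) = 4. P is now [[1, 3], [5, 6]].
Step i=4: Q has 4 at row 2, column 2; remove 6 from row 2 of P and reverse-bump: 6 enters row 1 and ejects 3. So w(4) = 3. P is now [[1, 6], [5]].
Step i=3: Q has 3 at row 2, column 1; remove 5 from row 2 of P and reverse-bump: 5 enters row 1 and ejects 1. So w(3) = 1. P is now [[5, 6]].
Step i=2: Q has 2 at row 1, column 2; remove that cell from P, ejecting 6. So w(2) = 6. P is now [[5]].
Step i=1: Q has 1 at row 1, column 1; remove that cell from P, ejecting 5. So w(1) = 5. P is now [].

So w = 5 6 1 3 4 2.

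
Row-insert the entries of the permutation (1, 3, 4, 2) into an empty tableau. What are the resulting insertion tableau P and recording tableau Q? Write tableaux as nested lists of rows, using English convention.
P = [[1, 2, 4], [3]], Q = [[1, 2, 3], [4]]

Insert each entry of the permutation into P by Schensted row insertion, recording in Q the position of each new cell.

Insert 1: appended to row 1. P = [[1]].
Insert 3: appended to row 1. P = [[1, 3]].
Insert 4: appended to row 1. P = [[1, 3, 4]].
Insert 2: 2 bumps 3 from row 1; 3 starts row 2. P = [[1, 2, 4], [3]].

So P = [[1, 2, 4], [3]], Q = [[1, 2, 3], [4]].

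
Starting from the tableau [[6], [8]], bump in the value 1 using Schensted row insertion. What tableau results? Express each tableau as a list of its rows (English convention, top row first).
In row 1, 1 replaces 6 (the leftmost entry greater than 1); 6 is bumped to row 2. In row 2, 6 replaces 8 (the leftmost entry greater than 6); 8 is bumped to row 3. 8 starts a new row 3. The new tableau is [[1], [6], [8]].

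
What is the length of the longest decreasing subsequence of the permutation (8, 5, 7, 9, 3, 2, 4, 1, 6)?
5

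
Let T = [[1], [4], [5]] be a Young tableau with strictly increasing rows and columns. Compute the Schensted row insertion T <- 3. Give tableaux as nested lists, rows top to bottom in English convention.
[[1, 3], [4], [5]]

3 is larger than every entry of row 1, so it is appended to row 1. The new tableau is [[1, 3], [4], [5]].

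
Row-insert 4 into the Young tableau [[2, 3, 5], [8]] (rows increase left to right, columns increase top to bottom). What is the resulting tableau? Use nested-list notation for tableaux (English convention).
In row 1, 4 replaces 5 (the leftmost entry greater than 4); 5 is bumped to row 2. In row 2, 5 replaces 8 (the leftmost entry greater than 5); 8 is bumped to row 3. 8 starts a new row 3. The new tableau is [[2, 3, 4], [5], [8]].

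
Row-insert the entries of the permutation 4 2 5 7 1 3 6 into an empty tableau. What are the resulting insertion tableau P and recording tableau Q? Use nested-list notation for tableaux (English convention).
P = [[1, 3, 6], [2, 5, 7], [4]], Q = [[1, 3, 4], [2, 6, 7], [5]]

Insert each entry of the permutation into P by Schensted row insertion, recording in Q the position of each new cell.

Insert 4: appended to row 1. P = [[4]], Q = [[1]].
Insert 2: 2 bumps 4 from row 1; 4 starts row 2. P = [[2], [4]], Q = [[1], [2]].
Insert 5: appended to row 1. P = [[2, 5], [4]], Q = [[1, 3], [2]].
Insert 7: appended to row 1. P = [[2, 5, 7], [4]], Q = [[1, 3, 4], [2]].
Insert 1: 1 bumps 2 from row 1; 2 bumps 4 from row 2; 4 starts row 3. P = [[1, 5, 7], [2], [4]], Q = [[1, 3, 4], [2], [5]].
Insert 3: 3 bumps 5 from row 1; 5 appends to row 2. P = [[1, 3, 7], [2, 5], [4]], Q = [[1, 3, 4], [2, 6], [5]].
Insert 6: 6 bumps 7 from row 1; 7 appends to row 2. P = [[1, 3, 6], [2, 5, 7], [4]], Q = [[1, 3, 4], [2, 6, 7], [5]].

So P = [[1, 3, 6], [2, 5, 7], [4]], Q = [[1, 3, 4], [2, 6, 7], [5]].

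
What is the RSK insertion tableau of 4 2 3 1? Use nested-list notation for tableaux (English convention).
P = [[1, 3], [2], [4]]

After inserting 4: P = [[4]].
After inserting 2: P = [[2], [4]].
After inserting 3: P = [[2, 3], [4]].
After inserting 1: P = [[1, 3], [2], [4]].

So P = [[1, 3], [2], [4]].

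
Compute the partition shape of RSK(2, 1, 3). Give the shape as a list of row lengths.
[2, 1]

Row-insert each entry into an empty tableau.

After inserting 2: P = [[2]].
After inserting 1: P = [[1], [2]].
After inserting 3: P = [[1, 3], [2]].

The final insertion tableau P = [[1, 3], [2]] has shape [2, 1].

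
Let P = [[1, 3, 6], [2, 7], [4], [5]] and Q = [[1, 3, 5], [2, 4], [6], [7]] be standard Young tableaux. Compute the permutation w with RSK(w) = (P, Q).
Reverse the RSK construction: for i from n down to 1, find the cell of Q containing i, remove the entry at that cell from P, and reverse-bump it up through P; the value ejected from row 1 is w(i).

Step i=7: Q has 7 at row 4, column 1; remove 5 from row 4 of P and reverse-bump: 5 enters row 3 and ejects 4; 4 enters row 2 and ejects 2; 2 enters row 1 and ejects 1. So w(7) = 1. P is now [[2, 3, 6], [4, 7], [5]].
Step i=6: Q has 6 at row 3, column 1; remove 5 from row 3 of P and reverse-bump: 5 enters row 2 and ejects 4; 4 enters row 1 and ejects 3. So w(6) = 3. P is now [[2, 4, 6], [5, 7]].
Step i=5: Q has 5 at row 1, column 3; remove that cell from P, ejecting 6. So w(5) = 6. P is now [[2, 4], [5, 7]].
Step i=4: Q has 4 at row 2, column 2; remove 7 from row 2 of P and reverse-bump: 7 enters row 1 and ejects 4. So w(4) = 4. P is now [[2, 7], [5]].
Step i=3: Q has 3 at row 1, column 2; remove that cell from P, ejecting 7. So w(3) = 7. P is now [[2], [5]].
Step i=2: Q has 2 at row 2, column 1; remove 5 from row 2 of P and reverse-bump: 5 enters row 1 and ejects 2. So w(2) = 2. P is now [[5]].
Step i=1: Q has 1 at row 1, column 1; remove that cell from P, ejecting 5. So w(1) = 5. P is now [].

So w = 5 2 7 4 6 3 1.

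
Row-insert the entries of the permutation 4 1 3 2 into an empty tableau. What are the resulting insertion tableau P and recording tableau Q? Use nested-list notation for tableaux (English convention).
Insert each entry of the permutation into P by Schensted row insertion, recording in Q the position of each new cell.

Insert 4: appended to row 1. P = [[4]].
Insert 1: 1 bumps 4 from row 1; 4 starts row 2. P = [[1], [4]].
Insert 3: appended to row 1. P = [[1, 3], [4]].
Insert 2: 2 bumps 3 from row 1; 3 bumps 4 from row 2; 4 starts row 3. P = [[1, 2], [3], [4]].

So P = [[1, 2], [3], [4]], Q = [[1, 3], [2], [4]].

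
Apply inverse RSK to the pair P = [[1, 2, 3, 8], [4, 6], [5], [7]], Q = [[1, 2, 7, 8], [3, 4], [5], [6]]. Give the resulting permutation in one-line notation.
5 7 1 6 4 2 3 8

Reverse RSK: for i = n, n-1, ..., 1, locate i in Q, remove the corresponding corner cell from P, and reverse-bump its entry up through P; the value ejected from row 1 is w(i).

So w = 5 7 1 6 4 2 3 8.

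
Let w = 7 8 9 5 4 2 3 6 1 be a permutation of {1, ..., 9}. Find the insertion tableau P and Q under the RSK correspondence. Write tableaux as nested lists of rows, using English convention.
P = [[1, 3, 6], [2, 8, 9], [4], [5], [7]], Q = [[1, 2, 3], [4, 7, 8], [5], [6], [9]]

Insert each entry of the permutation into P by Schensted row insertion, recording in Q the position of each new cell.

After inserting 7: P = [[7]].
After inserting 8: P = [[7, 8]].
After inserting 9: P = [[7, 8, 9]].
After inserting 5: P = [[5, 8, 9], [7]].
After inserting 4: P = [[4, 8, 9], [5], [7]].
After inserting 2: P = [[2, 8, 9], [4], [5], [7]].
After inserting 3: P = [[2, 3, 9], [4, 8], [5], [7]].
After inserting 6: P = [[2, 3, 6], [4, 8, 9], [5], [7]].
After inserting 1: P = [[1, 3, 6], [2, 8, 9], [4], [5], [7]].

So P = [[1, 3, 6], [2, 8, 9], [4], [5], [7]], Q = [[1, 2, 3], [4, 7, 8], [5], [6], [9]].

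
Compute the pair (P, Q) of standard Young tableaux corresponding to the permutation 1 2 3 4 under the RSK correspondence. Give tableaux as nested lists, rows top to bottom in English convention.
Insert each entry of the permutation into P by Schensted row insertion, recording in Q the position of each new cell.

After inserting 1: P = [[1]].
After inserting 2: P = [[1, 2]].
After inserting 3: P = [[1, 2, 3]].
After inserting 4: P = [[1, 2, 3, 4]].

So P = [[1, 2, 3, 4]], Q = [[1, 2, 3, 4]].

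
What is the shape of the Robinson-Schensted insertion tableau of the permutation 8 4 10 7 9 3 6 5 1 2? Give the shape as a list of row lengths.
[3, 2, 2, 2, 1]

Row-insert each entry into an empty tableau.

After inserting 8: P = [[8]].
After inserting 4: P = [[4], [8]].
After inserting 10: P = [[4, 10], [8]].
After inserting 7: P = [[4, 7], [8, 10]].
After inserting 9: P = [[4, 7, 9], [8, 10]].
After inserting 3: P = [[3, 7, 9], [4, 10], [8]].
After inserting 6: P = [[3, 6, 9], [4, 7], [8, 10]].
After inserting 5: P = [[3, 5, 9], [4, 6], [7, 10], [8]].
After inserting 1: P = [[1, 5, 9], [3, 6], [4, 10], [7], [8]].
After inserting 2: P = [[1, 2, 9], [3, 5], [4, 6], [7, 10], [8]].

The final insertion tableau P = [[1, 2, 9], [3, 5], [4, 6], [7, 10], [8]] has shape [3, 2, 2, 2, 1].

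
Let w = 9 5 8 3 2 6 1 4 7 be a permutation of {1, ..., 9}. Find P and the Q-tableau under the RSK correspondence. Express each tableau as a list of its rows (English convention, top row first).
P = [[1, 4, 7], [2, 6], [3, 8], [5], [9]], Q = [[1, 3, 9], [2, 6], [4, 8], [5], [7]]

Insert each entry of the permutation into P by Schensted row insertion, recording in Q the position of each new cell.

Insert 9: appended to row 1. P = [[9]], Q = [[1]].
Insert 5: 5 bumps 9 from row 1; 9 starts row 2. P = [[5], [9]], Q = [[1], [2]].
Insert 8: appended to row 1. P = [[5, 8], [9]], Q = [[1, 3], [2]].
Insert 3: 3 bumps 5 from row 1; 5 bumps 9 from row 2; 9 starts row 3. P = [[3, 8], [5], [9]], Q = [[1, 3], [2], [4]].
Insert 2: 2 bumps 3 from row 1; 3 bumps 5 from row 2; 5 bumps 9 from row 3; 9 starts row 4. P = [[2, 8], [3], [5], [9]], Q = [[1, 3], [2], [4], [5]].
Insert 6: 6 bumps 8 from row 1; 8 appends to row 2. P = [[2, 6], [3, 8], [5], [9]], Q = [[1, 3], [2, 6], [4], [5]].
Insert 1: 1 bumps 2 from row 1; 2 bumps 3 from row 2; 3 bumps 5 from row 3; 5 bumps 9 from row 4; 9 starts row 5. P = [[1, 6], [2, 8], [3], [5], [9]], Q = [[1, 3], [2, 6], [4], [5], [7]].
Insert 4: 4 bumps 6 from row 1; 6 bumps 8 from row 2; 8 appends to row 3. P = [[1, 4], [2, 6], [3, 8], [5], [9]], Q = [[1, 3], [2, 6], [4, 8], [5], [7]].
Insert 7: appended to row 1. P = [[1, 4, 7], [2, 6], [3, 8], [5], [9]], Q = [[1, 3, 9], [2, 6], [4, 8], [5], [7]].

So P = [[1, 4, 7], [2, 6], [3, 8], [5], [9]], Q = [[1, 3, 9], [2, 6], [4, 8], [5], [7]].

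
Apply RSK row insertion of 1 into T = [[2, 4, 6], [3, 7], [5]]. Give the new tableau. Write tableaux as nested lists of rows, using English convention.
In row 1, 1 replaces 2 (the leftmost entry greater than 1); 2 is bumped to row 2. In row 2, 2 replaces 3 (the leftmost entry greater than 2); 3 is bumped to row 3. In row 3, 3 replaces 5 (the leftmost entry greater than 3); 5 is bumped to row 4. 5 starts a new row 4. The new tableau is [[1, 4, 6], [2, 7], [3], [5]].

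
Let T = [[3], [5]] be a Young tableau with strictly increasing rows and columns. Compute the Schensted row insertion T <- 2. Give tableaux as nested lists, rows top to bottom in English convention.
[[2], [3], [5]]

In row 1, 2 replaces 3 (the leftmost entry greater than 2); 3 is bumped to row 2. In row 2, 3 replaces 5 (the leftmost entry greater than 3); 5 is bumped to row 3. 5 starts a new row 3. The new tableau is [[2], [3], [5]].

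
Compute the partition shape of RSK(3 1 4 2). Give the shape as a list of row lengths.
Row-insert each entry into an empty tableau.

After inserting 3: P = [[3]].
After inserting 1: P = [[1], [3]].
After inserting 4: P = [[1, 4], [3]].
After inserting 2: P = [[1, 2], [3, 4]].

The final insertion tableau P = [[1, 2], [3, 4]] has shape [2, 2].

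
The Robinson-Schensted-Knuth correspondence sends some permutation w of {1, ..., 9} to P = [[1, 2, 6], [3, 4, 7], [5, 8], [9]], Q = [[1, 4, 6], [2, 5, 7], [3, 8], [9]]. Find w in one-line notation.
Reverse the RSK construction: for i from n down to 1, find the cell of Q containing i, remove the entry at that cell from P, and reverse-bump it up through P; the value ejected from row 1 is w(i).

Step i=9: Q has 9 at row 4, column 1; remove 9 from row 4 of P and reverse-bump: 9 enters row 3 and ejects 8; 8 enters row 2 and ejects 7; 7 enters row 1 and ejects 6. So w(9) = 6. P is now [[1, 2, 7], [3, 4, 8], [5, 9]].
Step i=8: Q has 8 at row 3, column 2; remove 9 from row 3 of P and reverse-bump: 9 enters row 2 and ejects 8; 8 enters row 1 and ejects 7. So w(8) = 7. P is now [[1, 2, 8], [3, 4, 9], [5]].
Step i=7: Q has 7 at row 2, column 3; remove 9 from row 2 of P and reverse-bump: 9 enters row 1 and ejects 8. So w(7) = 8. P is now [[1, 2, 9], [3, 4], [5]].
Step i=6: Q has 6 at row 1, column 3; remove that cell from P, ejecting 9. So w(6) = 9. P is now [[1, 2], [3, 4], [5]].
Step i=5: Q has 5 at row 2, column 2; remove 4 from row 2 of P and reverse-bump: 4 enters row 1 and ejects 2. So w(5) = 2. P is now [[1, 4], [3], [5]].
Step i=4: Q has 4 at row 1, column 2; remove that cell from P, ejecting 4. So w(4) = 4. P is now [[1], [3], [5]].
Step i=3: Q has 3 at row 3, column 1; remove 5 from row 3 of P and reverse-bump: 5 enters row 2 and ejects 3; 3 enters row 1 and ejects 1. So w(3) = 1. P is now [[3], [5]].
Step i=2: Q has 2 at row 2, column 1; remove 5 from row 2 of P and reverse-bump: 5 enters row 1 and ejects 3. So w(2) = 3. P is now [[5]].
Step i=1: Q has 1 at row 1, column 1; remove that cell from P, ejecting 5. So w(1) = 5. P is now [].

So w = 5 3 1 4 2 9 8 7 6.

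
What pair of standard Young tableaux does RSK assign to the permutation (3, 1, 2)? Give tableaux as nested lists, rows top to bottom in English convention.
Insert each entry of the permutation into P by Schensted row insertion, recording in Q the position of each new cell.

Insert 3: appended to row 1. P = [[3]].
Insert 1: 1 bumps 3 from row 1; 3 starts row 2. P = [[1], [3]].
Insert 2: appended to row 1. P = [[1, 2], [3]].

So P = [[1, 2], [3]], Q = [[1, 3], [2]].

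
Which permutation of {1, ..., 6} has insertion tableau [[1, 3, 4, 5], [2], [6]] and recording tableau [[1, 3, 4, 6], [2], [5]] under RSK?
Reverse the RSK construction: for i from n down to 1, find the cell of Q containing i, remove the entry at that cell from P, and reverse-bump it up through P; the value ejected from row 1 is w(i).

Step i=6: Q has 6 at row 1, column 4; remove that cell from P, ejecting 5. So w(6) = 5. P is now [[1, 3, 4], [2], [6]].
Step i=5: Q has 5 at row 3, column 1; remove 6 from row 3 of P and reverse-bump: 6 enters row 2 and ejects 2; 2 enters row 1 and ejects 1. So w(5) = 1. P is now [[2, 3, 4], [6]].
Step i=4: Q has 4 at row 1, column 3; remove that cell from P, ejecting 4. So w(4) = 4. P is now [[2, 3], [6]].
Step i=3: Q has 3 at row 1, column 2; remove that cell from P, ejecting 3. So w(3) = 3. P is now [[2], [6]].
Step i=2: Q has 2 at row 2, column 1; remove 6 from row 2 of P and reverse-bump: 6 enters row 1 and ejects 2. So w(2) = 2. P is now [[6]].
Step i=1: Q has 1 at row 1, column 1; remove that cell from P, ejecting 6. So w(1) = 6. P is now [].

So w = 6 2 3 4 1 5.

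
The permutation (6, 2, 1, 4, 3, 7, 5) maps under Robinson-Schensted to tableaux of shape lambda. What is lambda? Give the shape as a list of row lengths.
[3, 3, 1]

Row-insert each entry into an empty tableau.

After inserting 6: P = [[6]].
After inserting 2: P = [[2], [6]].
After inserting 1: P = [[1], [2], [6]].
After inserting 4: P = [[1, 4], [2], [6]].
After inserting 3: P = [[1, 3], [2, 4], [6]].
After inserting 7: P = [[1, 3, 7], [2, 4], [6]].
After inserting 5: P = [[1, 3, 5], [2, 4, 7], [6]].

The final insertion tableau P = [[1, 3, 5], [2, 4, 7], [6]] has shape [3, 3, 1].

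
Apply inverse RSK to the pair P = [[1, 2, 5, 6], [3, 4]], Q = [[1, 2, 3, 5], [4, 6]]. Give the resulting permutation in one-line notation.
3 4 5 1 6 2

Reverse the RSK construction: for i from n down to 1, find the cell of Q containing i, remove the entry at that cell from P, and reverse-bump it up through P; the value ejected from row 1 is w(i).

Step i=6: Q has 6 at row 2, column 2; remove 4 from row 2 of P and reverse-bump: 4 enters row 1 and ejects 2. So w(6) = 2. P is now [[1, 4, 5, 6], [3]].
Step i=5: Q has 5 at row 1, column 4; remove that cell from P, ejecting 6. So w(5) = 6. P is now [[1, 4, 5], [3]].
Step i=4: Q has 4 at row 2, column 1; remove 3 from row 2 of P and reverse-bump: 3 enters row 1 and ejects 1. So w(4) = 1. P is now [[3, 4, 5]].
Step i=3: Q has 3 at row 1, column 3; remove that cell from P, ejecting 5. So w(3) = 5. P is now [[3, 4]].
Step i=2: Q has 2 at row 1, column 2; remove that cell from P, ejecting 4. So w(2) = 4. P is now [[3]].
Step i=1: Q has 1 at row 1, column 1; remove that cell from P, ejecting 3. So w(1) = 3. P is now [].

So w = 3 4 5 1 6 2.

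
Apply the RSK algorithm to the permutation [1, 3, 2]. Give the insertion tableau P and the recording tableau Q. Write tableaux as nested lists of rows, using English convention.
P = [[1, 2], [3]], Q = [[1, 2], [3]]

Insert each entry of the permutation into P by Schensted row insertion, recording in Q the position of each new cell.

Insert 1: appended to row 1. P = [[1]].
Insert 3: appended to row 1. P = [[1, 3]].
Insert 2: 2 bumps 3 from row 1; 3 starts row 2. P = [[1, 2], [3]].

So P = [[1, 2], [3]], Q = [[1, 2], [3]].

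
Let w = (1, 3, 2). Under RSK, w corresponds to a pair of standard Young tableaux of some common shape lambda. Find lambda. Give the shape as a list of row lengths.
[2, 1]

RSK row insertion gives P = [[1, 2], [3]], which has shape [2, 1].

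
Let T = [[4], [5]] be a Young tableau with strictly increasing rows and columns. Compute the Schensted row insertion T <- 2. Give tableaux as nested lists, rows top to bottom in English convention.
[[2], [4], [5]]

In row 1, 2 replaces 4 (the leftmost entry greater than 2); 4 is bumped to row 2. In row 2, 4 replaces 5 (the leftmost entry greater than 4); 5 is bumped to row 3. 5 starts a new row 3. The new tableau is [[2], [4], [5]].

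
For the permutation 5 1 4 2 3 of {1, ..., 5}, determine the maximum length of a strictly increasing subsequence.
3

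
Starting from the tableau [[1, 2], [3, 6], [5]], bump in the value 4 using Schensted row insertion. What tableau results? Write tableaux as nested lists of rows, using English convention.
[[1, 2, 4], [3, 6], [5]]

4 is larger than every entry of row 1, so it is appended to row 1. The new tableau is [[1, 2, 4], [3, 6], [5]].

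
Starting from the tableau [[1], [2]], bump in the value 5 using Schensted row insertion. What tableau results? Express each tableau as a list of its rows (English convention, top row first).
5 is larger than every entry of row 1, so it is appended to row 1. The new tableau is [[1, 5], [2]].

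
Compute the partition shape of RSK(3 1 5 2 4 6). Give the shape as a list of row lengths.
Row-insert each entry into an empty tableau.

After inserting 3: P = [[3]].
After inserting 1: P = [[1], [3]].
After inserting 5: P = [[1, 5], [3]].
After inserting 2: P = [[1, 2], [3, 5]].
After inserting 4: P = [[1, 2, 4], [3, 5]].
After inserting 6: P = [[1, 2, 4, 6], [3, 5]].

The final insertion tableau P = [[1, 2, 4, 6], [3, 5]] has shape [4, 2].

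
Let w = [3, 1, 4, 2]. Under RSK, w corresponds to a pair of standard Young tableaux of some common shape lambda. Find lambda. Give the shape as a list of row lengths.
[2, 2]

RSK row insertion gives P = [[1, 2], [3, 4]], which has shape [2, 2].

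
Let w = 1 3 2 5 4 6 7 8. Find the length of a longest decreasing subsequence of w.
2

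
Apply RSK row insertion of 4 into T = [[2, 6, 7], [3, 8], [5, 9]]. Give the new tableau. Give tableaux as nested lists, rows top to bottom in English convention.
[[2, 4, 7], [3, 6], [5, 8], [9]]

In row 1, 4 replaces 6 (the leftmost entry greater than 4); 6 is bumped to row 2. In row 2, 6 replaces 8 (the leftmost entry greater than 6); 8 is bumped to row 3. In row 3, 8 replaces 9 (the leftmost entry greater than 8); 9 is bumped to row 4. 9 starts a new row 4. The new tableau is [[2, 4, 7], [3, 6], [5, 8], [9]].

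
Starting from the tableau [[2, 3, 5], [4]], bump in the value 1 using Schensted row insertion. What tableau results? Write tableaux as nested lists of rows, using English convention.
[[1, 3, 5], [2], [4]]

In row 1, 1 replaces 2 (the leftmost entry greater than 1); 2 is bumped to row 2. In row 2, 2 replaces 4 (the leftmost entry greater than 2); 4 is bumped to row 3. 4 starts a new row 3. The new tableau is [[1, 3, 5], [2], [4]].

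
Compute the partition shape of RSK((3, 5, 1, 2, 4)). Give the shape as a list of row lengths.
Row-insert each entry into an empty tableau.

After inserting 3: P = [[3]].
After inserting 5: P = [[3, 5]].
After inserting 1: P = [[1, 5], [3]].
After inserting 2: P = [[1, 2], [3, 5]].
After inserting 4: P = [[1, 2, 4], [3, 5]].

The final insertion tableau P = [[1, 2, 4], [3, 5]] has shape [3, 2].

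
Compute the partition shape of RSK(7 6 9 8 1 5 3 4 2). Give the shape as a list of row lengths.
Row-insert each entry into an empty tableau.

After inserting 7: P = [[7]].
After inserting 6: P = [[6], [7]].
After inserting 9: P = [[6, 9], [7]].
After inserting 8: P = [[6, 8], [7, 9]].
After inserting 1: P = [[1, 8], [6, 9], [7]].
After inserting 5: P = [[1, 5], [6, 8], [7, 9]].
After inserting 3: P = [[1, 3], [5, 8], [6, 9], [7]].
After inserting 4: P = [[1, 3, 4], [5, 8], [6, 9], [7]].
After inserting 2: P = [[1, 2, 4], [3, 8], [5, 9], [6], [7]].

The final insertion tableau P = [[1, 2, 4], [3, 8], [5, 9], [6], [7]] has shape [3, 2, 2, 1, 1].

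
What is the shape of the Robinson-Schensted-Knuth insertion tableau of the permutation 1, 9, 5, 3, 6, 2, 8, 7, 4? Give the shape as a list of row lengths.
Row-insert each entry into an empty tableau.

After inserting 1: P = [[1]].
After inserting 9: P = [[1, 9]].
After inserting 5: P = [[1, 5], [9]].
After inserting 3: P = [[1, 3], [5], [9]].
After inserting 6: P = [[1, 3, 6], [5], [9]].
After inserting 2: P = [[1, 2, 6], [3], [5], [9]].
After inserting 8: P = [[1, 2, 6, 8], [3], [5], [9]].
After inserting 7: P = [[1, 2, 6, 7], [3, 8], [5], [9]].
After inserting 4: P = [[1, 2, 4, 7], [3, 6], [5, 8], [9]].

The final insertion tableau P = [[1, 2, 4, 7], [3, 6], [5, 8], [9]] has shape [4, 2, 2, 1].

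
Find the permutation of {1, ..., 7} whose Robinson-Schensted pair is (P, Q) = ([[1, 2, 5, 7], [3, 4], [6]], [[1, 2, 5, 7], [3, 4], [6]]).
3 6 1 4 5 2 7

Reverse the RSK construction: for i from n down to 1, find the cell of Q containing i, remove the entry at that cell from P, and reverse-bump it up through P; the value ejected from row 1 is w(i).

Step i=7: Q has 7 at row 1, column 4; remove that cell from P, ejecting 7. So w(7) = 7. P is now [[1, 2, 5], [3, 4], [6]].
Step i=6: Q has 6 at row 3, column 1; remove 6 from row 3 of P and reverse-bump: 6 enters row 2 and ejects 4; 4 enters row 1 and ejects 2. So w(6) = 2. P is now [[1, 4, 5], [3, 6]].
Step i=5: Q has 5 at row 1, column 3; remove that cell from P, ejecting 5. So w(5) = 5. P is now [[1, 4], [3, 6]].
Step i=4: Q has 4 at row 2, column 2; remove 6 from row 2 of P and reverse-bump: 6 enters row 1 and ejects 4. So w(4) = 4. P is now [[1, 6], [3]].
Step i=3: Q has 3 at row 2, column 1; remove 3 from row 2 of P and reverse-bump: 3 enters row 1 and ejects 1. So w(3) = 1. P is now [[3, 6]].
Step i=2: Q has 2 at row 1, column 2; remove that cell from P, ejecting 6. So w(2) = 6. P is now [[3]].
Step i=1: Q has 1 at row 1, column 1; remove that cell from P, ejecting 3. So w(1) = 3. P is now [].

So w = 3 6 1 4 5 2 7.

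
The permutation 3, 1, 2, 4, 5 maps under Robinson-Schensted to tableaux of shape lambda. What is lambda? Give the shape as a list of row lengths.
[4, 1]

Row-insert each entry into an empty tableau.

After inserting 3: P = [[3]].
After inserting 1: P = [[1], [3]].
After inserting 2: P = [[1, 2], [3]].
After inserting 4: P = [[1, 2, 4], [3]].
After inserting 5: P = [[1, 2, 4, 5], [3]].

The final insertion tableau P = [[1, 2, 4, 5], [3]] has shape [4, 1].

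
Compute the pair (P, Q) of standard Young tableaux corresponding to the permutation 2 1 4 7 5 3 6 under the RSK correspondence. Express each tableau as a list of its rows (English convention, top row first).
P = [[1, 3, 5, 6], [2, 4], [7]], Q = [[1, 3, 4, 7], [2, 5], [6]]

Insert each entry of the permutation into P by Schensted row insertion, recording in Q the position of each new cell.

After inserting 2: P = [[2]].
After inserting 1: P = [[1], [2]].
After inserting 4: P = [[1, 4], [2]].
After inserting 7: P = [[1, 4, 7], [2]].
After inserting 5: P = [[1, 4, 5], [2, 7]].
After inserting 3: P = [[1, 3, 5], [2, 4], [7]].
After inserting 6: P = [[1, 3, 5, 6], [2, 4], [7]].

So P = [[1, 3, 5, 6], [2, 4], [7]], Q = [[1, 3, 4, 7], [2, 5], [6]].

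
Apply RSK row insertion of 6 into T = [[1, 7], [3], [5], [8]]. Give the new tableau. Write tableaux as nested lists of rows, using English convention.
In row 1, 6 replaces 7 (the leftmost entry greater than 6); 7 is bumped to row 2. 7 is appended to row 2. The new tableau is [[1, 6], [3, 7], [5], [8]].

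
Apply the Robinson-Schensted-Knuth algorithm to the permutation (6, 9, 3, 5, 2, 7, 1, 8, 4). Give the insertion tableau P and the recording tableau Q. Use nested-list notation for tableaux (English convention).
P = [[1, 4, 7, 8], [2, 5], [3, 9], [6]], Q = [[1, 2, 6, 8], [3, 4], [5, 9], [7]]

Insert each entry of the permutation into P by Schensted row insertion, recording in Q the position of each new cell.

Insert 6: appended to row 1. P = [[6]].
Insert 9: appended to row 1. P = [[6, 9]].
Insert 3: 3 bumps 6 from row 1; 6 starts row 2. P = [[3, 9], [6]].
Insert 5: 5 bumps 9 from row 1; 9 appends to row 2. P = [[3, 5], [6, 9]].
Insert 2: 2 bumps 3 from row 1; 3 bumps 6 from row 2; 6 starts row 3. P = [[2, 5], [3, 9], [6]].
Insert 7: appended to row 1. P = [[2, 5, 7], [3, 9], [6]].
Insert 1: 1 bumps 2 from row 1; 2 bumps 3 from row 2; 3 bumps 6 from row 3; 6 starts row 4. P = [[1, 5, 7], [2, 9], [3], [6]].
Insert 8: appended to row 1. P = [[1, 5, 7, 8], [2, 9], [3], [6]].
Insert 4: 4 bumps 5 from row 1; 5 bumps 9 from row 2; 9 appends to row 3. P = [[1, 4, 7, 8], [2, 5], [3, 9], [6]].

So P = [[1, 4, 7, 8], [2, 5], [3, 9], [6]], Q = [[1, 2, 6, 8], [3, 4], [5, 9], [7]].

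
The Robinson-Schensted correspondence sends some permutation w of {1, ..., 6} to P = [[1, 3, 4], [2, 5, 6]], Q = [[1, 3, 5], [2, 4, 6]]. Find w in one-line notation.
2 1 5 3 6 4

Reverse the RSK construction: for i from n down to 1, find the cell of Q containing i, remove the entry at that cell from P, and reverse-bump it up through P; the value ejected from row 1 is w(i).

Step i=6: Q has 6 at row 2, column 3; remove 6 from row 2 of P and reverse-bump: 6 enters row 1 and ejects 4. So w(6) = 4. P is now [[1, 3, 6], [2, 5]].
Step i=5: Q has 5 at row 1, column 3; remove that cell from P, ejecting 6. So w(5) = 6. P is now [[1, 3], [2, 5]].
Step i=4: Q has 4 at row 2, column 2; remove 5 from row 2 of P and reverse-bump: 5 enters row 1 and ejects 3. So w(4) = 3. P is now [[1, 5], [2]].
Step i=3: Q has 3 at row 1, column 2; remove that cell from P, ejecting 5. So w(3) = 5. P is now [[1], [2]].
Step i=2: Q has 2 at row 2, column 1; remove 2 from row 2 of P and reverse-bump: 2 enters row 1 and ejects 1. So w(2) = 1. P is now [[2]].
Step i=1: Q has 1 at row 1, column 1; remove that cell from P, ejecting 2. So w(1) = 2. P is now [].

So w = 2 1 5 3 6 4.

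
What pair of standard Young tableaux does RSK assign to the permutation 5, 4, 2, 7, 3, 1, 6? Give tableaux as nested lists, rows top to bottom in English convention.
P = [[1, 3, 6], [2, 7], [4], [5]], Q = [[1, 4, 7], [2, 5], [3], [6]]

Insert each entry of the permutation into P by Schensted row insertion, recording in Q the position of each new cell.

After inserting 5: P = [[5]].
After inserting 4: P = [[4], [5]].
After inserting 2: P = [[2], [4], [5]].
After inserting 7: P = [[2, 7], [4], [5]].
After inserting 3: P = [[2, 3], [4, 7], [5]].
After inserting 1: P = [[1, 3], [2, 7], [4], [5]].
After inserting 6: P = [[1, 3, 6], [2, 7], [4], [5]].

So P = [[1, 3, 6], [2, 7], [4], [5]], Q = [[1, 4, 7], [2, 5], [3], [6]].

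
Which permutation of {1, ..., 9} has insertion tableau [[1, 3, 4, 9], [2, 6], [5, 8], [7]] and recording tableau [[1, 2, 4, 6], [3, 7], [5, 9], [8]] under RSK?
Reverse RSK: for i = n, n-1, ..., 1, locate i in Q, remove the corresponding corner cell from P, and reverse-bump its entry up through P; the value ejected from row 1 is w(i).

So w = 2 7 5 8 3 9 6 1 4.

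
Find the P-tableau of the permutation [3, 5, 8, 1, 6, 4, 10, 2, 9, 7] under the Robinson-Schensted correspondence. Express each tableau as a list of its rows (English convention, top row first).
P = [[1, 2, 6, 7], [3, 4, 9], [5, 10], [8]]

After inserting 3: P = [[3]].
After inserting 5: P = [[3, 5]].
After inserting 8: P = [[3, 5, 8]].
After inserting 1: P = [[1, 5, 8], [3]].
After inserting 6: P = [[1, 5, 6], [3, 8]].
After inserting 4: P = [[1, 4, 6], [3, 5], [8]].
After inserting 10: P = [[1, 4, 6, 10], [3, 5], [8]].
After inserting 2: P = [[1, 2, 6, 10], [3, 4], [5], [8]].
After inserting 9: P = [[1, 2, 6, 9], [3, 4, 10], [5], [8]].
After inserting 7: P = [[1, 2, 6, 7], [3, 4, 9], [5, 10], [8]].

So P = [[1, 2, 6, 7], [3, 4, 9], [5, 10], [8]].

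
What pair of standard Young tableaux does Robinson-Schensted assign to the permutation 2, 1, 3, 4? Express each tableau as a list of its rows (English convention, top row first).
Insert each entry of the permutation into P by Schensted row insertion, recording in Q the position of each new cell.

Insert 2: appended to row 1. P = [[2]].
Insert 1: 1 bumps 2 from row 1; 2 starts row 2. P = [[1], [2]].
Insert 3: appended to row 1. P = [[1, 3], [2]].
Insert 4: appended to row 1. P = [[1, 3, 4], [2]].

So P = [[1, 3, 4], [2]], Q = [[1, 3, 4], [2]].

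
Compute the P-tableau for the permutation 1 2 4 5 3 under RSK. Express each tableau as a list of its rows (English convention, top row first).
P = [[1, 2, 3, 5], [4]]

Insert 1: appended to row 1. P = [[1]].
Insert 2: appended to row 1. P = [[1, 2]].
Insert 4: appended to row 1. P = [[1, 2, 4]].
Insert 5: appended to row 1. P = [[1, 2, 4, 5]].
Insert 3: 3 bumps 4 from row 1; 4 starts row 2. P = [[1, 2, 3, 5], [4]].

So P = [[1, 2, 3, 5], [4]].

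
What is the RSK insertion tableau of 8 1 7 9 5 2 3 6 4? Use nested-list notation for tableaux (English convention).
After inserting 8: P = [[8]].
After inserting 1: P = [[1], [8]].
After inserting 7: P = [[1, 7], [8]].
After inserting 9: P = [[1, 7, 9], [8]].
After inserting 5: P = [[1, 5, 9], [7], [8]].
After inserting 2: P = [[1, 2, 9], [5], [7], [8]].
After inserting 3: P = [[1, 2, 3], [5, 9], [7], [8]].
After inserting 6: P = [[1, 2, 3, 6], [5, 9], [7], [8]].
After inserting 4: P = [[1, 2, 3, 4], [5, 6], [7, 9], [8]].

So P = [[1, 2, 3, 4], [5, 6], [7, 9], [8]].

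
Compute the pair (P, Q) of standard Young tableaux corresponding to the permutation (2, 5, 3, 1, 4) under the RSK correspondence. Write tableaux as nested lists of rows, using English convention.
Insert each entry of the permutation into P by Schensted row insertion, recording in Q the position of each new cell.

Insert 2: appended to row 1. P = [[2]], Q = [[1]].
Insert 5: appended to row 1. P = [[2, 5]], Q = [[1, 2]].
Insert 3: 3 bumps 5 from row 1; 5 starts row 2. P = [[2, 3], [5]], Q = [[1, 2], [3]].
Insert 1: 1 bumps 2 from row 1; 2 bumps 5 from row 2; 5 starts row 3. P = [[1, 3], [2], [5]], Q = [[1, 2], [3], [4]].
Insert 4: appended to row 1. P = [[1, 3, 4], [2], [5]], Q = [[1, 2, 5], [3], [4]].

So P = [[1, 3, 4], [2], [5]], Q = [[1, 2, 5], [3], [4]].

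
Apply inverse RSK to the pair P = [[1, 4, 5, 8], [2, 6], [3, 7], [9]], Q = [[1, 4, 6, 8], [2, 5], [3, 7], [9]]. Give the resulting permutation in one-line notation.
3 2 1 9 4 7 6 8 5

Reverse the RSK construction: for i from n down to 1, find the cell of Q containing i, remove the entry at that cell from P, and reverse-bump it up through P; the value ejected from row 1 is w(i).

Step i=9: Q has 9 at row 4, column 1; remove 9 from row 4 of P and reverse-bump: 9 enters row 3 and ejects 7; 7 enters row 2 and ejects 6; 6 enters row 1 and ejects 5. So w(9) = 5. P is now [[1, 4, 6, 8], [2, 7], [3, 9]].
Step i=8: Q has 8 at row 1, column 4; remove that cell from P, ejecting 8. So w(8) = 8. P is now [[1, 4, 6], [2, 7], [3, 9]].
Step i=7: Q has 7 at row 3, column 2; remove 9 from row 3 of P and reverse-bump: 9 enters row 2 and ejects 7; 7 enters row 1 and ejects 6. So w(7) = 6. P is now [[1, 4, 7], [2, 9], [3]].
Step i=6: Q has 6 at row 1, column 3; remove that cell from P, ejecting 7. So w(6) = 7. P is now [[1, 4], [2, 9], [3]].
Step i=5: Q has 5 at row 2, column 2; remove 9 from row 2 of P and reverse-bump: 9 enters row 1 and ejects 4. So w(5) = 4. P is now [[1, 9], [2], [3]].
Step i=4: Q has 4 at row 1, column 2; remove that cell from P, ejecting 9. So w(4) = 9. P is now [[1], [2], [3]].
Step i=3: Q has 3 at row 3, column 1; remove 3 from row 3 of P and reverse-bump: 3 enters row 2 and ejects 2; 2 enters row 1 and ejects 1. So w(3) = 1. P is now [[2], [3]].
Step i=2: Q has 2 at row 2, column 1; remove 3 from row 2 of P and reverse-bump: 3 enters row 1 and ejects 2. So w(2) = 2. P is now [[3]].
Step i=1: Q has 1 at row 1, column 1; remove that cell from P, ejecting 3. So w(1) = 3. P is now [].

So w = 3 2 1 9 4 7 6 8 5.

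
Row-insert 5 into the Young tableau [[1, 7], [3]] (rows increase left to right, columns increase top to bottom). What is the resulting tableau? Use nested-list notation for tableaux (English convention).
[[1, 5], [3, 7]]

In row 1, 5 replaces 7 (the leftmost entry greater than 5); 7 is bumped to row 2. 7 is appended to row 2. The new tableau is [[1, 5], [3, 7]].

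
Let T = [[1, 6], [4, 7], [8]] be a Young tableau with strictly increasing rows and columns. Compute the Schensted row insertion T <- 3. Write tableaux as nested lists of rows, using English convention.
In row 1, 3 replaces 6 (the leftmost entry greater than 3); 6 is bumped to row 2. In row 2, 6 replaces 7 (the leftmost entry greater than 6); 7 is bumped to row 3. In row 3, 7 replaces 8 (the leftmost entry greater than 7); 8 is bumped to row 4. 8 starts a new row 4. The new tableau is [[1, 3], [4, 6], [7], [8]].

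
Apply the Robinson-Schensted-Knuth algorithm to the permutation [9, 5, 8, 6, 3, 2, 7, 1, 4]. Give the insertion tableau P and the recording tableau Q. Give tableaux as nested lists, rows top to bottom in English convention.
Insert each entry of the permutation into P by Schensted row insertion, recording in Q the position of each new cell.

Insert 9: appended to row 1. P = [[9]], Q = [[1]].
Insert 5: 5 bumps 9 from row 1; 9 starts row 2. P = [[5], [9]], Q = [[1], [2]].
Insert 8: appended to row 1. P = [[5, 8], [9]], Q = [[1, 3], [2]].
Insert 6: 6 bumps 8 from row 1; 8 bumps 9 from row 2; 9 starts row 3. P = [[5, 6], [8], [9]], Q = [[1, 3], [2], [4]].
Insert 3: 3 bumps 5 from row 1; 5 bumps 8 from row 2; 8 bumps 9 from row 3; 9 starts row 4. P = [[3, 6], [5], [8], [9]], Q = [[1, 3], [2], [4], [5]].
Insert 2: 2 bumps 3 from row 1; 3 bumps 5 from row 2; 5 bumps 8 from row 3; 8 bumps 9 from row 4; 9 starts row 5. P = [[2, 6], [3], [5], [8], [9]], Q = [[1, 3], [2], [4], [5], [6]].
Insert 7: appended to row 1. P = [[2, 6, 7], [3], [5], [8], [9]], Q = [[1, 3, 7], [2], [4], [5], [6]].
Insert 1: 1 bumps 2 from row 1; 2 bumps 3 from row 2; 3 bumps 5 from row 3; 5 bumps 8 from row 4; 8 bumps 9 from row 5; 9 starts row 6. P = [[1, 6, 7], [2], [3], [5], [8], [9]], Q = [[1, 3, 7], [2], [4], [5], [6], [8]].
Insert 4: 4 bumps 6 from row 1; 6 appends to row 2. P = [[1, 4, 7], [2, 6], [3], [5], [8], [9]], Q = [[1, 3, 7], [2, 9], [4], [5], [6], [8]].

So P = [[1, 4, 7], [2, 6], [3], [5], [8], [9]], Q = [[1, 3, 7], [2, 9], [4], [5], [6], [8]].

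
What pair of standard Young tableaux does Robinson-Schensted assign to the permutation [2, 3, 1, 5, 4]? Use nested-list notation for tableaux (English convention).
Insert each entry of the permutation into P by Schensted row insertion, recording in Q the position of each new cell.

Insert 2: appended to row 1. P = [[2]], Q = [[1]].
Insert 3: appended to row 1. P = [[2, 3]], Q = [[1, 2]].
Insert 1: 1 bumps 2 from row 1; 2 starts row 2. P = [[1, 3], [2]], Q = [[1, 2], [3]].
Insert 5: appended to row 1. P = [[1, 3, 5], [2]], Q = [[1, 2, 4], [3]].
Insert 4: 4 bumps 5 from row 1; 5 appends to row 2. P = [[1, 3, 4], [2, 5]], Q = [[1, 2, 4], [3, 5]].

So P = [[1, 3, 4], [2, 5]], Q = [[1, 2, 4], [3, 5]].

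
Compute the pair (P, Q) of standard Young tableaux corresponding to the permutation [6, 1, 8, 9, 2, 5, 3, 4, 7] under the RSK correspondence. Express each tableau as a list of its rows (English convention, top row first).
P = [[1, 2, 3, 4, 7], [5, 8, 9], [6]], Q = [[1, 3, 4, 8, 9], [2, 5, 6], [7]]

Insert each entry of the permutation into P by Schensted row insertion, recording in Q the position of each new cell.

Insert 6: appended to row 1. P = [[6]].
Insert 1: 1 bumps 6 from row 1; 6 starts row 2. P = [[1], [6]].
Insert 8: appended to row 1. P = [[1, 8], [6]].
Insert 9: appended to row 1. P = [[1, 8, 9], [6]].
Insert 2: 2 bumps 8 from row 1; 8 appends to row 2. P = [[1, 2, 9], [6, 8]].
Insert 5: 5 bumps 9 from row 1; 9 appends to row 2. P = [[1, 2, 5], [6, 8, 9]].
Insert 3: 3 bumps 5 from row 1; 5 bumps 6 from row 2; 6 starts row 3. P = [[1, 2, 3], [5, 8, 9], [6]].
Insert 4: appended to row 1. P = [[1, 2, 3, 4], [5, 8, 9], [6]].
Insert 7: appended to row 1. P = [[1, 2, 3, 4, 7], [5, 8, 9], [6]].

So P = [[1, 2, 3, 4, 7], [5, 8, 9], [6]], Q = [[1, 3, 4, 8, 9], [2, 5, 6], [7]].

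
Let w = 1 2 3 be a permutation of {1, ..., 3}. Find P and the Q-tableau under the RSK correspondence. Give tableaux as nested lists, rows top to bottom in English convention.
Insert each entry of the permutation into P by Schensted row insertion, recording in Q the position of each new cell.

Insert 1: appended to row 1. P = [[1]].
Insert 2: appended to row 1. P = [[1, 2]].
Insert 3: appended to row 1. P = [[1, 2, 3]].

So P = [[1, 2, 3]], Q = [[1, 2, 3]].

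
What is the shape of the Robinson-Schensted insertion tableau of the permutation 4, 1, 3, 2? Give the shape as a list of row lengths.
Row-insert each entry into an empty tableau.

After inserting 4: P = [[4]].
After inserting 1: P = [[1], [4]].
After inserting 3: P = [[1, 3], [4]].
After inserting 2: P = [[1, 2], [3], [4]].

The final insertion tableau P = [[1, 2], [3], [4]] has shape [2, 1, 1].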